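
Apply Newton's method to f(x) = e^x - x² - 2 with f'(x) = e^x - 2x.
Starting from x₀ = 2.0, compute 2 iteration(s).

f(x) = e^x - x² - 2
f'(x) = e^x - 2x
x₀ = 2.0

Newton-Raphson formula: x_{n+1} = x_n - f(x_n)/f'(x_n)

Iteration 1:
  f(2.000000) = 1.389056
  f'(2.000000) = 3.389056
  x_1 = 2.000000 - 1.389056/3.389056 = 1.590135
Iteration 2:
  f(1.590135) = 0.375881
  f'(1.590135) = 1.724140
  x_2 = 1.590135 - 0.375881/1.724140 = 1.372124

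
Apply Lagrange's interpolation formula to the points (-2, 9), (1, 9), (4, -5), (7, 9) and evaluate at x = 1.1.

Lagrange interpolation formula:
P(x) = Σ yᵢ × Lᵢ(x)
where Lᵢ(x) = Π_{j≠i} (x - xⱼ)/(xᵢ - xⱼ)

L_0(1.1) = (1.1 - 1)/(-2 - 1) × (1.1 - 4)/(-2 - 4) × (1.1 - 7)/(-2 - 7) = -0.010562
L_1(1.1) = (1.1 - (-2))/(1 - (-2)) × (1.1 - 4)/(1 - 4) × (1.1 - 7)/(1 - 7) = 0.982241
L_2(1.1) = (1.1 - (-2))/(4 - (-2)) × (1.1 - 1)/(4 - 1) × (1.1 - 7)/(4 - 7) = 0.033870
L_3(1.1) = (1.1 - (-2))/(7 - (-2)) × (1.1 - 1)/(7 - 1) × (1.1 - 4)/(7 - 4) = -0.005549

P(1.1) = 9×L_0(1.1) + 9×L_1(1.1) + (-5)×L_2(1.1) + 9×L_3(1.1)
P(1.1) = 8.525815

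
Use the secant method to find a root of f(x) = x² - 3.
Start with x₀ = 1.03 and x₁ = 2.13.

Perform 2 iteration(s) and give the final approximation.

f(x) = x² - 3
x₀ = 1.03, x₁ = 2.13

Secant formula: x_{n+1} = x_n - f(x_n)(x_n - x_{n-1})/(f(x_n) - f(x_{n-1}))

Iteration 1:
  f(1.030000) = -1.939100
  f(2.130000) = 1.536900
  x_2 = 2.130000 - 1.536900×(2.130000 - 1.030000)/(1.536900 - (-1.939100))
       = 1.643639
Iteration 2:
  f(2.130000) = 1.536900
  f(1.643639) = -0.298450
  x_3 = 1.643639 - (-0.298450)×(1.643639 - 2.130000)/(-0.298450 - 1.536900)
       = 1.722727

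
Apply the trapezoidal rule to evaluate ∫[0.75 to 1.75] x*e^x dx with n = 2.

f(x) = x*e^x
a = 0.75, b = 1.75, n = 2
h = (b - a)/n = 0.500000

Trapezoidal rule: (h/2)[f(x₀) + 2f(x₁) + 2f(x₂) + ... + f(xₙ)]

x_0 = 0.7500, f(x_0) = 1.587750, coefficient = 1
x_1 = 1.2500, f(x_1) = 4.362929, coefficient = 2
x_2 = 1.7500, f(x_2) = 10.070555, coefficient = 1

I ≈ (0.500000/2) × 20.384162 = 5.096041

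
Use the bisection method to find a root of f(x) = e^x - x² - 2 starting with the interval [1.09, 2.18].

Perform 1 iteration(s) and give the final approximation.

f(x) = e^x - x² - 2
Initial interval: [1.09, 2.18]

Iteration 1:
  c_1 = (1.090000 + 2.180000)/2 = 1.635000
  f(c_1) = f(1.635000) = 0.456233
  f(a) × f(c) < 0, new interval: [1.090000, 1.635000]

After 1 iteration(s), the approximation is c_1 = 1.635000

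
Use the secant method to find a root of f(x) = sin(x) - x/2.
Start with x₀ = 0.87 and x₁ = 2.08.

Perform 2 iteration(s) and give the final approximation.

f(x) = sin(x) - x/2
x₀ = 0.87, x₁ = 2.08

Secant formula: x_{n+1} = x_n - f(x_n)(x_n - x_{n-1})/(f(x_n) - f(x_{n-1}))

Iteration 1:
  f(0.870000) = 0.329329
  f(2.080000) = -0.166867
  x_2 = 2.080000 - (-0.166867)×(2.080000 - 0.870000)/(-0.166867 - 0.329329)
       = 1.673086
Iteration 2:
  f(2.080000) = -0.166867
  f(1.673086) = 0.158230
  x_3 = 1.673086 - 0.158230×(1.673086 - 2.080000)/(0.158230 - (-0.166867))
       = 1.871138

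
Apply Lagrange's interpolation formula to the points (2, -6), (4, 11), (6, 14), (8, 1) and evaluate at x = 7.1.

Lagrange interpolation formula:
P(x) = Σ yᵢ × Lᵢ(x)
where Lᵢ(x) = Π_{j≠i} (x - xⱼ)/(xᵢ - xⱼ)

L_0(7.1) = (7.1 - 4)/(2 - 4) × (7.1 - 6)/(2 - 6) × (7.1 - 8)/(2 - 8) = 0.063937
L_1(7.1) = (7.1 - 2)/(4 - 2) × (7.1 - 6)/(4 - 6) × (7.1 - 8)/(4 - 8) = -0.315562
L_2(7.1) = (7.1 - 2)/(6 - 2) × (7.1 - 4)/(6 - 4) × (7.1 - 8)/(6 - 8) = 0.889313
L_3(7.1) = (7.1 - 2)/(8 - 2) × (7.1 - 4)/(8 - 4) × (7.1 - 6)/(8 - 6) = 0.362312

P(7.1) = (-6)×L_0(7.1) + 11×L_1(7.1) + 14×L_2(7.1) + 1×L_3(7.1)
P(7.1) = 8.957875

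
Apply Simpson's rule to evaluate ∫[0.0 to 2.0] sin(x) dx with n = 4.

f(x) = sin(x)
a = 0.0, b = 2.0, n = 4
h = (b - a)/n = 0.500000

Simpson's rule: (h/3)[f(x₀) + 4f(x₁) + 2f(x₂) + ... + f(xₙ)]

x_0 = 0.0000, f(x_0) = 0.000000, coefficient = 1
x_1 = 0.5000, f(x_1) = 0.479426, coefficient = 4
x_2 = 1.0000, f(x_2) = 0.841471, coefficient = 2
x_3 = 1.5000, f(x_3) = 0.997495, coefficient = 4
x_4 = 2.0000, f(x_4) = 0.909297, coefficient = 1

I ≈ (0.500000/3) × 8.499921 = 1.416654
Exact value: 1.416147
Error: 0.000507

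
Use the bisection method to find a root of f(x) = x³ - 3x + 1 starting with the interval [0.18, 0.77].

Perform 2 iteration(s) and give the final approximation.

f(x) = x³ - 3x + 1
Initial interval: [0.18, 0.77]

Iteration 1:
  c_1 = (0.180000 + 0.770000)/2 = 0.475000
  f(c_1) = f(0.475000) = -0.317828
  f(a) × f(c) < 0, new interval: [0.180000, 0.475000]
Iteration 2:
  c_2 = (0.180000 + 0.475000)/2 = 0.327500
  f(c_2) = f(0.327500) = 0.052626
  f(a) × f(c) ≥ 0, new interval: [0.327500, 0.475000]

After 2 iteration(s), the approximation is c_2 = 0.327500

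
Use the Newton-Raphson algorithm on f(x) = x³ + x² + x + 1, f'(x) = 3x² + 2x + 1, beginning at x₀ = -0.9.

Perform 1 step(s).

f(x) = x³ + x² + x + 1
f'(x) = 3x² + 2x + 1
x₀ = -0.9

Newton-Raphson formula: x_{n+1} = x_n - f(x_n)/f'(x_n)

Iteration 1:
  f(-0.900000) = 0.181000
  f'(-0.900000) = 1.630000
  x_1 = -0.900000 - 0.181000/1.630000 = -1.011043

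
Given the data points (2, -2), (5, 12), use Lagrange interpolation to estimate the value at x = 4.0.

Lagrange interpolation formula:
P(x) = Σ yᵢ × Lᵢ(x)
where Lᵢ(x) = Π_{j≠i} (x - xⱼ)/(xᵢ - xⱼ)

L_0(4.0) = (4.0 - 5)/(2 - 5) = 0.333333
L_1(4.0) = (4.0 - 2)/(5 - 2) = 0.666667

P(4.0) = (-2)×L_0(4.0) + 12×L_1(4.0)
P(4.0) = 7.333333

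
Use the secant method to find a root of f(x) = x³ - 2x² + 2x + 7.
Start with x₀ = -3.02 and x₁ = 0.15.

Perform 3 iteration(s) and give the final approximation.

f(x) = x³ - 2x² + 2x + 7
x₀ = -3.02, x₁ = 0.15

Secant formula: x_{n+1} = x_n - f(x_n)(x_n - x_{n-1})/(f(x_n) - f(x_{n-1}))

Iteration 1:
  f(-3.020000) = -44.824408
  f(0.150000) = 7.258375
  x_2 = 0.150000 - 7.258375×(0.150000 - (-3.020000))/(7.258375 - (-44.824408))
       = -0.291778
Iteration 2:
  f(0.150000) = 7.258375
  f(-0.291778) = 6.221333
  x_3 = -0.291778 - 6.221333×(-0.291778 - 0.150000)/(6.221333 - 7.258375)
       = -2.942059
Iteration 3:
  f(-0.291778) = 6.221333
  f(-2.942059) = -41.661143
  x_4 = -2.942059 - (-41.661143)×(-2.942059 - (-0.291778))/(-41.661143 - 6.221333)
       = -0.636127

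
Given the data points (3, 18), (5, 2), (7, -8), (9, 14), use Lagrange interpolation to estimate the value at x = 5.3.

Lagrange interpolation formula:
P(x) = Σ yᵢ × Lᵢ(x)
where Lᵢ(x) = Π_{j≠i} (x - xⱼ)/(xᵢ - xⱼ)

L_0(5.3) = (5.3 - 5)/(3 - 5) × (5.3 - 7)/(3 - 7) × (5.3 - 9)/(3 - 9) = -0.039312
L_1(5.3) = (5.3 - 3)/(5 - 3) × (5.3 - 7)/(5 - 7) × (5.3 - 9)/(5 - 9) = 0.904188
L_2(5.3) = (5.3 - 3)/(7 - 3) × (5.3 - 5)/(7 - 5) × (5.3 - 9)/(7 - 9) = 0.159562
L_3(5.3) = (5.3 - 3)/(9 - 3) × (5.3 - 5)/(9 - 5) × (5.3 - 7)/(9 - 7) = -0.024437

P(5.3) = 18×L_0(5.3) + 2×L_1(5.3) + (-8)×L_2(5.3) + 14×L_3(5.3)
P(5.3) = -0.517875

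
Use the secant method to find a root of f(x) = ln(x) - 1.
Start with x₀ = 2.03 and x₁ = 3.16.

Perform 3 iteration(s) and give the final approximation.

f(x) = ln(x) - 1
x₀ = 2.03, x₁ = 3.16

Secant formula: x_{n+1} = x_n - f(x_n)(x_n - x_{n-1})/(f(x_n) - f(x_{n-1}))

Iteration 1:
  f(2.030000) = -0.291964
  f(3.160000) = 0.150572
  x_2 = 3.160000 - 0.150572×(3.160000 - 2.030000)/(0.150572 - (-0.291964))
       = 2.775520
Iteration 2:
  f(3.160000) = 0.150572
  f(2.775520) = 0.020838
  x_3 = 2.775520 - 0.020838×(2.775520 - 3.160000)/(0.020838 - 0.150572)
       = 2.713764
Iteration 3:
  f(2.775520) = 0.020838
  f(2.713764) = -0.001663
  x_4 = 2.713764 - (-0.001663)×(2.713764 - 2.775520)/(-0.001663 - 0.020838)
       = 2.718329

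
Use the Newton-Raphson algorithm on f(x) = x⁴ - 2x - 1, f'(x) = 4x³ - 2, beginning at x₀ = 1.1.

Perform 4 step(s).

f(x) = x⁴ - 2x - 1
f'(x) = 4x³ - 2
x₀ = 1.1

Newton-Raphson formula: x_{n+1} = x_n - f(x_n)/f'(x_n)

Iteration 1:
  f(1.100000) = -1.735900
  f'(1.100000) = 3.324000
  x_1 = 1.100000 - (-1.735900)/3.324000 = 1.622232
Iteration 2:
  f(1.622232) = 2.681051
  f'(1.622232) = 15.076509
  x_2 = 1.622232 - 2.681051/15.076509 = 1.444403
Iteration 3:
  f(1.444403) = 0.463837
  f'(1.444403) = 10.053820
  x_3 = 1.444403 - 0.463837/10.053820 = 1.398267
Iteration 4:
  f(1.398267) = 0.026081
  f'(1.398267) = 8.935293
  x_4 = 1.398267 - 0.026081/8.935293 = 1.395348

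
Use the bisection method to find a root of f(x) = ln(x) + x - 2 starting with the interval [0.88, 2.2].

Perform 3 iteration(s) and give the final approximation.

f(x) = ln(x) + x - 2
Initial interval: [0.88, 2.2]

Iteration 1:
  c_1 = (0.880000 + 2.200000)/2 = 1.540000
  f(c_1) = f(1.540000) = -0.028218
  f(a) × f(c) ≥ 0, new interval: [1.540000, 2.200000]
Iteration 2:
  c_2 = (1.540000 + 2.200000)/2 = 1.870000
  f(c_2) = f(1.870000) = 0.495938
  f(a) × f(c) < 0, new interval: [1.540000, 1.870000]
Iteration 3:
  c_3 = (1.540000 + 1.870000)/2 = 1.705000
  f(c_3) = f(1.705000) = 0.238565
  f(a) × f(c) < 0, new interval: [1.540000, 1.705000]

After 3 iteration(s), the approximation is c_3 = 1.705000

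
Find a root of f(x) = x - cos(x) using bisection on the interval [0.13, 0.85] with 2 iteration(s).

f(x) = x - cos(x)
Initial interval: [0.13, 0.85]

Iteration 1:
  c_1 = (0.130000 + 0.850000)/2 = 0.490000
  f(c_1) = f(0.490000) = -0.392333
  f(a) × f(c) ≥ 0, new interval: [0.490000, 0.850000]
Iteration 2:
  c_2 = (0.490000 + 0.850000)/2 = 0.670000
  f(c_2) = f(0.670000) = -0.113822
  f(a) × f(c) ≥ 0, new interval: [0.670000, 0.850000]

After 2 iteration(s), the approximation is c_2 = 0.670000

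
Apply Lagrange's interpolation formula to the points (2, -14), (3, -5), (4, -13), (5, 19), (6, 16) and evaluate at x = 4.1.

Lagrange interpolation formula:
P(x) = Σ yᵢ × Lᵢ(x)
where Lᵢ(x) = Π_{j≠i} (x - xⱼ)/(xᵢ - xⱼ)

L_0(4.1) = (4.1 - 3)/(2 - 3) × (4.1 - 4)/(2 - 4) × (4.1 - 5)/(2 - 5) × (4.1 - 6)/(2 - 6) = 0.007837
L_1(4.1) = (4.1 - 2)/(3 - 2) × (4.1 - 4)/(3 - 4) × (4.1 - 5)/(3 - 5) × (4.1 - 6)/(3 - 6) = -0.059850
L_2(4.1) = (4.1 - 2)/(4 - 2) × (4.1 - 3)/(4 - 3) × (4.1 - 5)/(4 - 5) × (4.1 - 6)/(4 - 6) = 0.987525
L_3(4.1) = (4.1 - 2)/(5 - 2) × (4.1 - 3)/(5 - 3) × (4.1 - 4)/(5 - 4) × (4.1 - 6)/(5 - 6) = 0.073150
L_4(4.1) = (4.1 - 2)/(6 - 2) × (4.1 - 3)/(6 - 3) × (4.1 - 4)/(6 - 4) × (4.1 - 5)/(6 - 5) = -0.008662

P(4.1) = (-14)×L_0(4.1) + (-5)×L_1(4.1) + (-13)×L_2(4.1) + 19×L_3(4.1) + 16×L_4(4.1)
P(4.1) = -11.397050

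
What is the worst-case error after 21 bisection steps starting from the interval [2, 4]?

Bisection error bound: |error| ≤ (b-a)/2^n
|error| ≤ (4 - 2)/2^21 = 2/2^21
|error| ≤ 0.0000009537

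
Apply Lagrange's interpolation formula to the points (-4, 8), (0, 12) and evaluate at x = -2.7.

Lagrange interpolation formula:
P(x) = Σ yᵢ × Lᵢ(x)
where Lᵢ(x) = Π_{j≠i} (x - xⱼ)/(xᵢ - xⱼ)

L_0(-2.7) = (-2.7 - 0)/(-4 - 0) = 0.675000
L_1(-2.7) = (-2.7 - (-4))/(0 - (-4)) = 0.325000

P(-2.7) = 8×L_0(-2.7) + 12×L_1(-2.7)
P(-2.7) = 9.300000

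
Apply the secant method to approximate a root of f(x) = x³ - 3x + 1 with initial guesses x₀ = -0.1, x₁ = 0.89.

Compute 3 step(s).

f(x) = x³ - 3x + 1
x₀ = -0.1, x₁ = 0.89

Secant formula: x_{n+1} = x_n - f(x_n)(x_n - x_{n-1})/(f(x_n) - f(x_{n-1}))

Iteration 1:
  f(-0.100000) = 1.299000
  f(0.890000) = -0.965031
  x_2 = 0.890000 - (-0.965031)×(0.890000 - (-0.100000))/(-0.965031 - 1.299000)
       = 0.468018
Iteration 2:
  f(0.890000) = -0.965031
  f(0.468018) = -0.301539
  x_3 = 0.468018 - (-0.301539)×(0.468018 - 0.890000)/(-0.301539 - (-0.965031))
       = 0.276239
Iteration 3:
  f(0.468018) = -0.301539
  f(0.276239) = 0.192363
  x_4 = 0.276239 - 0.192363×(0.276239 - 0.468018)/(0.192363 - (-0.301539))
       = 0.350932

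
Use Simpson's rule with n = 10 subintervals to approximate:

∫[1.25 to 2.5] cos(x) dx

f(x) = cos(x)
a = 1.25, b = 2.5, n = 10
h = (b - a)/n = 0.125000

Simpson's rule: (h/3)[f(x₀) + 4f(x₁) + 2f(x₂) + ... + f(xₙ)]

x_0 = 1.2500, f(x_0) = 0.315322, coefficient = 1
x_1 = 1.3750, f(x_1) = 0.194548, coefficient = 4
x_2 = 1.5000, f(x_2) = 0.070737, coefficient = 2
x_3 = 1.6250, f(x_3) = -0.054177, coefficient = 4
x_4 = 1.7500, f(x_4) = -0.178246, coefficient = 2
x_5 = 1.8750, f(x_5) = -0.299534, coefficient = 4
x_6 = 2.0000, f(x_6) = -0.416147, coefficient = 2
x_7 = 2.1250, f(x_7) = -0.526266, coefficient = 4
x_8 = 2.2500, f(x_8) = -0.628174, coefficient = 2
x_9 = 2.3750, f(x_9) = -0.720278, coefficient = 4
x_10 = 2.5000, f(x_10) = -0.801144, coefficient = 1

I ≈ (0.125000/3) × -8.412311 = -0.350513
Exact value: -0.350512
Error: 0.000000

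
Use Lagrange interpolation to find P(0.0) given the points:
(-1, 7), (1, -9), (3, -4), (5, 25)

Lagrange interpolation formula:
P(x) = Σ yᵢ × Lᵢ(x)
where Lᵢ(x) = Π_{j≠i} (x - xⱼ)/(xᵢ - xⱼ)

L_0(0.0) = (0.0 - 1)/(-1 - 1) × (0.0 - 3)/(-1 - 3) × (0.0 - 5)/(-1 - 5) = 0.312500
L_1(0.0) = (0.0 - (-1))/(1 - (-1)) × (0.0 - 3)/(1 - 3) × (0.0 - 5)/(1 - 5) = 0.937500
L_2(0.0) = (0.0 - (-1))/(3 - (-1)) × (0.0 - 1)/(3 - 1) × (0.0 - 5)/(3 - 5) = -0.312500
L_3(0.0) = (0.0 - (-1))/(5 - (-1)) × (0.0 - 1)/(5 - 1) × (0.0 - 3)/(5 - 3) = 0.062500

P(0.0) = 7×L_0(0.0) + (-9)×L_1(0.0) + (-4)×L_2(0.0) + 25×L_3(0.0)
P(0.0) = -3.437500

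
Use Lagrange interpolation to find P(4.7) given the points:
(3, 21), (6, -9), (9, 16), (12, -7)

Lagrange interpolation formula:
P(x) = Σ yᵢ × Lᵢ(x)
where Lᵢ(x) = Π_{j≠i} (x - xⱼ)/(xᵢ - xⱼ)

L_0(4.7) = (4.7 - 6)/(3 - 6) × (4.7 - 9)/(3 - 9) × (4.7 - 12)/(3 - 12) = 0.251895
L_1(4.7) = (4.7 - 3)/(6 - 3) × (4.7 - 9)/(6 - 9) × (4.7 - 12)/(6 - 12) = 0.988204
L_2(4.7) = (4.7 - 3)/(9 - 3) × (4.7 - 6)/(9 - 6) × (4.7 - 12)/(9 - 12) = -0.298759
L_3(4.7) = (4.7 - 3)/(12 - 3) × (4.7 - 6)/(12 - 6) × (4.7 - 9)/(12 - 9) = 0.058660

P(4.7) = 21×L_0(4.7) + (-9)×L_1(4.7) + 16×L_2(4.7) + (-7)×L_3(4.7)
P(4.7) = -8.794809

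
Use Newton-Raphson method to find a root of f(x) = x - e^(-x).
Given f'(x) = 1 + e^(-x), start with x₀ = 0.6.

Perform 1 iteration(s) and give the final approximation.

f(x) = x - e^(-x)
f'(x) = 1 + e^(-x)
x₀ = 0.6

Newton-Raphson formula: x_{n+1} = x_n - f(x_n)/f'(x_n)

Iteration 1:
  f(0.600000) = 0.051188
  f'(0.600000) = 1.548812
  x_1 = 0.600000 - 0.051188/1.548812 = 0.566950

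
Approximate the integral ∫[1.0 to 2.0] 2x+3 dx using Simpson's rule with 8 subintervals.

f(x) = 2x+3
a = 1.0, b = 2.0, n = 8
h = (b - a)/n = 0.125000

Simpson's rule: (h/3)[f(x₀) + 4f(x₁) + 2f(x₂) + ... + f(xₙ)]

x_0 = 1.0000, f(x_0) = 5.000000, coefficient = 1
x_1 = 1.1250, f(x_1) = 5.250000, coefficient = 4
x_2 = 1.2500, f(x_2) = 5.500000, coefficient = 2
x_3 = 1.3750, f(x_3) = 5.750000, coefficient = 4
x_4 = 1.5000, f(x_4) = 6.000000, coefficient = 2
x_5 = 1.6250, f(x_5) = 6.250000, coefficient = 4
x_6 = 1.7500, f(x_6) = 6.500000, coefficient = 2
x_7 = 1.8750, f(x_7) = 6.750000, coefficient = 4
x_8 = 2.0000, f(x_8) = 7.000000, coefficient = 1

I ≈ (0.125000/3) × 144.000000 = 6.000000
Exact value: 6.000000
Error: 0.000000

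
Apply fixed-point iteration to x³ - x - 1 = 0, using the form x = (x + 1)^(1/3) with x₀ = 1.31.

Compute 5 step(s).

Equation: x³ - x - 1 = 0
Fixed-point form: x = (x + 1)^(1/3)
x₀ = 1.31

x_1 = g(1.310000) = 1.321916
x_2 = g(1.321916) = 1.324186
x_3 = g(1.324186) = 1.324617
x_4 = g(1.324617) = 1.324699
x_5 = g(1.324699) = 1.324714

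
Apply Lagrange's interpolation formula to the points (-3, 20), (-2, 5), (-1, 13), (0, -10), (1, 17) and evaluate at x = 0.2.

Lagrange interpolation formula:
P(x) = Σ yᵢ × Lᵢ(x)
where Lᵢ(x) = Π_{j≠i} (x - xⱼ)/(xᵢ - xⱼ)

L_0(0.2) = (0.2 - (-2))/(-3 - (-2)) × (0.2 - (-1))/(-3 - (-1)) × (0.2 - 0)/(-3 - 0) × (0.2 - 1)/(-3 - 1) = -0.017600
L_1(0.2) = (0.2 - (-3))/(-2 - (-3)) × (0.2 - (-1))/(-2 - (-1)) × (0.2 - 0)/(-2 - 0) × (0.2 - 1)/(-2 - 1) = 0.102400
L_2(0.2) = (0.2 - (-3))/(-1 - (-3)) × (0.2 - (-2))/(-1 - (-2)) × (0.2 - 0)/(-1 - 0) × (0.2 - 1)/(-1 - 1) = -0.281600
L_3(0.2) = (0.2 - (-3))/(0 - (-3)) × (0.2 - (-2))/(0 - (-2)) × (0.2 - (-1))/(0 - (-1)) × (0.2 - 1)/(0 - 1) = 1.126400
L_4(0.2) = (0.2 - (-3))/(1 - (-3)) × (0.2 - (-2))/(1 - (-2)) × (0.2 - (-1))/(1 - (-1)) × (0.2 - 0)/(1 - 0) = 0.070400

P(0.2) = 20×L_0(0.2) + 5×L_1(0.2) + 13×L_2(0.2) + (-10)×L_3(0.2) + 17×L_4(0.2)
P(0.2) = -13.568000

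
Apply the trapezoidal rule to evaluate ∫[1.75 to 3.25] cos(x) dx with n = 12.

f(x) = cos(x)
a = 1.75, b = 3.25, n = 12
h = (b - a)/n = 0.125000

Trapezoidal rule: (h/2)[f(x₀) + 2f(x₁) + 2f(x₂) + ... + f(xₙ)]

x_0 = 1.7500, f(x_0) = -0.178246, coefficient = 1
x_1 = 1.8750, f(x_1) = -0.299534, coefficient = 2
x_2 = 2.0000, f(x_2) = -0.416147, coefficient = 2
x_3 = 2.1250, f(x_3) = -0.526266, coefficient = 2
x_4 = 2.2500, f(x_4) = -0.628174, coefficient = 2
x_5 = 2.3750, f(x_5) = -0.720278, coefficient = 2
x_6 = 2.5000, f(x_6) = -0.801144, coefficient = 2
x_7 = 2.6250, f(x_7) = -0.869507, coefficient = 2
x_8 = 2.7500, f(x_8) = -0.924302, coefficient = 2
x_9 = 2.8750, f(x_9) = -0.964674, coefficient = 2
x_10 = 3.0000, f(x_10) = -0.989992, coefficient = 2
x_11 = 3.1250, f(x_11) = -0.999862, coefficient = 2
x_12 = 3.2500, f(x_12) = -0.994130, coefficient = 1

I ≈ (0.125000/2) × -17.452138 = -1.090759
Exact value: -1.092181
Error: 0.001422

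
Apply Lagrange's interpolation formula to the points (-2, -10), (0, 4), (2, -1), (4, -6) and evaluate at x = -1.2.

Lagrange interpolation formula:
P(x) = Σ yᵢ × Lᵢ(x)
where Lᵢ(x) = Π_{j≠i} (x - xⱼ)/(xᵢ - xⱼ)

L_0(-1.2) = (-1.2 - 0)/(-2 - 0) × (-1.2 - 2)/(-2 - 2) × (-1.2 - 4)/(-2 - 4) = 0.416000
L_1(-1.2) = (-1.2 - (-2))/(0 - (-2)) × (-1.2 - 2)/(0 - 2) × (-1.2 - 4)/(0 - 4) = 0.832000
L_2(-1.2) = (-1.2 - (-2))/(2 - (-2)) × (-1.2 - 0)/(2 - 0) × (-1.2 - 4)/(2 - 4) = -0.312000
L_3(-1.2) = (-1.2 - (-2))/(4 - (-2)) × (-1.2 - 0)/(4 - 0) × (-1.2 - 2)/(4 - 2) = 0.064000

P(-1.2) = (-10)×L_0(-1.2) + 4×L_1(-1.2) + (-1)×L_2(-1.2) + (-6)×L_3(-1.2)
P(-1.2) = -0.904000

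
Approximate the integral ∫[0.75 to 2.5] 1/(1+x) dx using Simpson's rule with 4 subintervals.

f(x) = 1/(1+x)
a = 0.75, b = 2.5, n = 4
h = (b - a)/n = 0.437500

Simpson's rule: (h/3)[f(x₀) + 4f(x₁) + 2f(x₂) + ... + f(xₙ)]

x_0 = 0.7500, f(x_0) = 0.571429, coefficient = 1
x_1 = 1.1875, f(x_1) = 0.457143, coefficient = 4
x_2 = 1.6250, f(x_2) = 0.380952, coefficient = 2
x_3 = 2.0625, f(x_3) = 0.326531, coefficient = 4
x_4 = 2.5000, f(x_4) = 0.285714, coefficient = 1

I ≈ (0.437500/3) × 4.753741 = 0.693254
Exact value: 0.693147
Error: 0.000107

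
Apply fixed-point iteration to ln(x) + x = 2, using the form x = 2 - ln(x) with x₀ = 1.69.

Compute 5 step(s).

Equation: ln(x) + x = 2
Fixed-point form: x = 2 - ln(x)
x₀ = 1.69

x_1 = g(1.690000) = 1.475271
x_2 = g(1.475271) = 1.611158
x_3 = g(1.611158) = 1.523047
x_4 = g(1.523047) = 1.579287
x_5 = g(1.579287) = 1.543026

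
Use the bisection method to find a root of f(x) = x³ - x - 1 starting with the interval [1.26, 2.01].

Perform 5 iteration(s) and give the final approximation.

f(x) = x³ - x - 1
Initial interval: [1.26, 2.01]

Iteration 1:
  c_1 = (1.260000 + 2.010000)/2 = 1.635000
  f(c_1) = f(1.635000) = 1.735723
  f(a) × f(c) < 0, new interval: [1.260000, 1.635000]
Iteration 2:
  c_2 = (1.260000 + 1.635000)/2 = 1.447500
  f(c_2) = f(1.447500) = 0.585383
  f(a) × f(c) < 0, new interval: [1.260000, 1.447500]
Iteration 3:
  c_3 = (1.260000 + 1.447500)/2 = 1.353750
  f(c_3) = f(1.353750) = 0.127185
  f(a) × f(c) < 0, new interval: [1.260000, 1.353750]
Iteration 4:
  c_4 = (1.260000 + 1.353750)/2 = 1.306875
  f(c_4) = f(1.306875) = -0.074834
  f(a) × f(c) ≥ 0, new interval: [1.306875, 1.353750]
Iteration 5:
  c_5 = (1.306875 + 1.353750)/2 = 1.330312
  f(c_5) = f(1.330312) = 0.023983
  f(a) × f(c) < 0, new interval: [1.306875, 1.330312]

After 5 iteration(s), the approximation is c_5 = 1.330312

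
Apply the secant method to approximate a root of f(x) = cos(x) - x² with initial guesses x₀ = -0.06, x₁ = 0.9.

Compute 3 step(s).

f(x) = cos(x) - x²
x₀ = -0.06, x₁ = 0.9

Secant formula: x_{n+1} = x_n - f(x_n)(x_n - x_{n-1})/(f(x_n) - f(x_{n-1}))

Iteration 1:
  f(-0.060000) = 0.994601
  f(0.900000) = -0.188390
  x_2 = 0.900000 - (-0.188390)×(0.900000 - (-0.060000))/(-0.188390 - 0.994601)
       = 0.747121
Iteration 2:
  f(0.900000) = -0.188390
  f(0.747121) = 0.175459
  x_3 = 0.747121 - 0.175459×(0.747121 - 0.900000)/(0.175459 - (-0.188390))
       = 0.820844
Iteration 3:
  f(0.747121) = 0.175459
  f(0.820844) = 0.007820
  x_4 = 0.820844 - 0.007820×(0.820844 - 0.747121)/(0.007820 - 0.175459)
       = 0.824283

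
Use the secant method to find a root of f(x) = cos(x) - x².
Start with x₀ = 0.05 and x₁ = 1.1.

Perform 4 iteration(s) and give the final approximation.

f(x) = cos(x) - x²
x₀ = 0.05, x₁ = 1.1

Secant formula: x_{n+1} = x_n - f(x_n)(x_n - x_{n-1})/(f(x_n) - f(x_{n-1}))

Iteration 1:
  f(0.050000) = 0.996250
  f(1.100000) = -0.756404
  x_2 = 1.100000 - (-0.756404)×(1.100000 - 0.050000)/(-0.756404 - 0.996250)
       = 0.646845
Iteration 2:
  f(1.100000) = -0.756404
  f(0.646845) = 0.379581
  x_3 = 0.646845 - 0.379581×(0.646845 - 1.100000)/(0.379581 - (-0.756404))
       = 0.798263
Iteration 3:
  f(0.646845) = 0.379581
  f(0.798263) = 0.060727
  x_4 = 0.798263 - 0.060727×(0.798263 - 0.646845)/(0.060727 - 0.379581)
       = 0.827102
Iteration 4:
  f(0.798263) = 0.060727
  f(0.827102) = -0.007085
  x_5 = 0.827102 - (-0.007085)×(0.827102 - 0.798263)/(-0.007085 - 0.060727)
       = 0.824088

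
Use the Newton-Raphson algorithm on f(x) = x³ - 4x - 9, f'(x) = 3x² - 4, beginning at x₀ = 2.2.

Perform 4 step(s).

f(x) = x³ - 4x - 9
f'(x) = 3x² - 4
x₀ = 2.2

Newton-Raphson formula: x_{n+1} = x_n - f(x_n)/f'(x_n)

Iteration 1:
  f(2.200000) = -7.152000
  f'(2.200000) = 10.520000
  x_1 = 2.200000 - (-7.152000)/10.520000 = 2.879848
Iteration 2:
  f(2.879848) = 3.364696
  f'(2.879848) = 20.880572
  x_2 = 2.879848 - 3.364696/20.880572 = 2.718708
Iteration 3:
  f(2.718708) = 0.220151
  f'(2.718708) = 18.174118
  x_3 = 2.718708 - 0.220151/18.174118 = 2.706594
Iteration 4:
  f(2.706594) = 0.001195
  f'(2.706594) = 17.976960
  x_4 = 2.706594 - 0.001195/17.976960 = 2.706528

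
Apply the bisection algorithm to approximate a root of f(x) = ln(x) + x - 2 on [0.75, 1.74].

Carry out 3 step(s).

f(x) = ln(x) + x - 2
Initial interval: [0.75, 1.74]

Iteration 1:
  c_1 = (0.750000 + 1.740000)/2 = 1.245000
  f(c_1) = f(1.245000) = -0.535864
  f(a) × f(c) ≥ 0, new interval: [1.245000, 1.740000]
Iteration 2:
  c_2 = (1.245000 + 1.740000)/2 = 1.492500
  f(c_2) = f(1.492500) = -0.107047
  f(a) × f(c) ≥ 0, new interval: [1.492500, 1.740000]
Iteration 3:
  c_3 = (1.492500 + 1.740000)/2 = 1.616250
  f(c_3) = f(1.616250) = 0.096359
  f(a) × f(c) < 0, new interval: [1.492500, 1.616250]

After 3 iteration(s), the approximation is c_3 = 1.616250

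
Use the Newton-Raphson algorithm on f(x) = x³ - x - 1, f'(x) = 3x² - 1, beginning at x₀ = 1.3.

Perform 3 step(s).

f(x) = x³ - x - 1
f'(x) = 3x² - 1
x₀ = 1.3

Newton-Raphson formula: x_{n+1} = x_n - f(x_n)/f'(x_n)

Iteration 1:
  f(1.300000) = -0.103000
  f'(1.300000) = 4.070000
  x_1 = 1.300000 - (-0.103000)/4.070000 = 1.325307
Iteration 2:
  f(1.325307) = 0.002514
  f'(1.325307) = 4.269317
  x_2 = 1.325307 - 0.002514/4.269317 = 1.324718
Iteration 3:
  f(1.324718) = 0.000001
  f'(1.324718) = 4.264636
  x_3 = 1.324718 - 0.000001/4.264636 = 1.324718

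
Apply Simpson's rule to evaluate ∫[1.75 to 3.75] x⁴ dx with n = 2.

f(x) = x⁴
a = 1.75, b = 3.75, n = 2
h = (b - a)/n = 1.000000

Simpson's rule: (h/3)[f(x₀) + 4f(x₁) + 2f(x₂) + ... + f(xₙ)]

x_0 = 1.7500, f(x_0) = 9.378906, coefficient = 1
x_1 = 2.7500, f(x_1) = 57.191406, coefficient = 4
x_2 = 3.7500, f(x_2) = 197.753906, coefficient = 1

I ≈ (1.000000/3) × 435.898438 = 145.299479
Exact value: 145.032813
Error: 0.266667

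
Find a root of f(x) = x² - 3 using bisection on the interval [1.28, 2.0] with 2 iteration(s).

f(x) = x² - 3
Initial interval: [1.28, 2.0]

Iteration 1:
  c_1 = (1.280000 + 2.000000)/2 = 1.640000
  f(c_1) = f(1.640000) = -0.310400
  f(a) × f(c) ≥ 0, new interval: [1.640000, 2.000000]
Iteration 2:
  c_2 = (1.640000 + 2.000000)/2 = 1.820000
  f(c_2) = f(1.820000) = 0.312400
  f(a) × f(c) < 0, new interval: [1.640000, 1.820000]

After 2 iteration(s), the approximation is c_2 = 1.820000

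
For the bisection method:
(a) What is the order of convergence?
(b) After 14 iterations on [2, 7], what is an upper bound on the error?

(a) Bisection has linear (order 1) convergence; the error is halved each step.

(b) Error bound = (b-a)/2^n = (7 - 2)/2^{14}
    = 5/2^{14}

(a) 1 (linear); (b) error ≤ 3.05e-04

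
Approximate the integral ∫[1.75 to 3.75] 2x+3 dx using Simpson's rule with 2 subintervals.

f(x) = 2x+3
a = 1.75, b = 3.75, n = 2
h = (b - a)/n = 1.000000

Simpson's rule: (h/3)[f(x₀) + 4f(x₁) + 2f(x₂) + ... + f(xₙ)]

x_0 = 1.7500, f(x_0) = 6.500000, coefficient = 1
x_1 = 2.7500, f(x_1) = 8.500000, coefficient = 4
x_2 = 3.7500, f(x_2) = 10.500000, coefficient = 1

I ≈ (1.000000/3) × 51.000000 = 17.000000
Exact value: 17.000000
Error: 0.000000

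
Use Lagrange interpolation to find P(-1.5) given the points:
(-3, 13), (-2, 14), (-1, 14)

Lagrange interpolation formula:
P(x) = Σ yᵢ × Lᵢ(x)
where Lᵢ(x) = Π_{j≠i} (x - xⱼ)/(xᵢ - xⱼ)

L_0(-1.5) = (-1.5 - (-2))/(-3 - (-2)) × (-1.5 - (-1))/(-3 - (-1)) = -0.125000
L_1(-1.5) = (-1.5 - (-3))/(-2 - (-3)) × (-1.5 - (-1))/(-2 - (-1)) = 0.750000
L_2(-1.5) = (-1.5 - (-3))/(-1 - (-3)) × (-1.5 - (-2))/(-1 - (-2)) = 0.375000

P(-1.5) = 13×L_0(-1.5) + 14×L_1(-1.5) + 14×L_2(-1.5)
P(-1.5) = 14.125000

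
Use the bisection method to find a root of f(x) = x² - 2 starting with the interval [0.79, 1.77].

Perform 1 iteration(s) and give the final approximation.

f(x) = x² - 2
Initial interval: [0.79, 1.77]

Iteration 1:
  c_1 = (0.790000 + 1.770000)/2 = 1.280000
  f(c_1) = f(1.280000) = -0.361600
  f(a) × f(c) ≥ 0, new interval: [1.280000, 1.770000]

After 1 iteration(s), the approximation is c_1 = 1.280000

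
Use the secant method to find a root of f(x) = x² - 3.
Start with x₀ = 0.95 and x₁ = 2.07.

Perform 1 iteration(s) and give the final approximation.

f(x) = x² - 3
x₀ = 0.95, x₁ = 2.07

Secant formula: x_{n+1} = x_n - f(x_n)(x_n - x_{n-1})/(f(x_n) - f(x_{n-1}))

Iteration 1:
  f(0.950000) = -2.097500
  f(2.070000) = 1.284900
  x_2 = 2.070000 - 1.284900×(2.070000 - 0.950000)/(1.284900 - (-2.097500))
       = 1.644536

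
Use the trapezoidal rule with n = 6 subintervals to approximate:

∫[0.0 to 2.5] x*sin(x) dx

f(x) = x*sin(x)
a = 0.0, b = 2.5, n = 6
h = (b - a)/n = 0.416667

Trapezoidal rule: (h/2)[f(x₀) + 2f(x₁) + 2f(x₂) + ... + f(xₙ)]

x_0 = 0.0000, f(x_0) = 0.000000, coefficient = 1
x_1 = 0.4167, f(x_1) = 0.168631, coefficient = 2
x_2 = 0.8333, f(x_2) = 0.616814, coefficient = 2
x_3 = 1.2500, f(x_3) = 1.186231, coefficient = 2
x_4 = 1.6667, f(x_4) = 1.659013, coefficient = 2
x_5 = 2.0833, f(x_5) = 1.815632, coefficient = 2
x_6 = 2.5000, f(x_6) = 1.496180, coefficient = 1

I ≈ (0.416667/2) × 12.388822 = 2.581005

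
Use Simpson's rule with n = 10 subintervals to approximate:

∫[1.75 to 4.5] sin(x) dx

f(x) = sin(x)
a = 1.75, b = 4.5, n = 10
h = (b - a)/n = 0.275000

Simpson's rule: (h/3)[f(x₀) + 4f(x₁) + 2f(x₂) + ... + f(xₙ)]

x_0 = 1.7500, f(x_0) = 0.983986, coefficient = 1
x_1 = 2.0250, f(x_1) = 0.898611, coefficient = 4
x_2 = 2.3000, f(x_2) = 0.745705, coefficient = 2
x_3 = 2.5750, f(x_3) = 0.536760, coefficient = 4
x_4 = 2.8500, f(x_4) = 0.287478, coefficient = 2
x_5 = 3.1250, f(x_5) = 0.016592, coefficient = 4
x_6 = 3.4000, f(x_6) = -0.255541, coefficient = 2
x_7 = 3.6750, f(x_7) = -0.508470, coefficient = 4
x_8 = 3.9500, f(x_8) = -0.723188, coefficient = 2
x_9 = 4.2250, f(x_9) = -0.883559, coefficient = 4
x_10 = 4.5000, f(x_10) = -0.977530, coefficient = 1

I ≈ (0.275000/3) × 0.355099 = 0.032551
Exact value: 0.032550
Error: 0.000001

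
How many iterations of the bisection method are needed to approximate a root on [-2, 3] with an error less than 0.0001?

We need (b-a)/2^n ≤ 0.0001
(3 - (-2))/2^n ≤ 0.0001
5/2^n ≤ 0.0001
2^n ≥ 50000
n ≥ log₂(50000) = 15.61
n ≥ 16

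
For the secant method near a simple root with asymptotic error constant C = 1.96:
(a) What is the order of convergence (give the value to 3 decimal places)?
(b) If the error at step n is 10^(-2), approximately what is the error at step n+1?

(a) Secant method has superlinear convergence with order φ = (1+√5)/2 ≈ 1.618.
    This means |e_{n+1}| ≈ C|e_n|^1.618.

(b) With |e_n| = 10^(-2) and C = 1.96:
    |e_{n+1}| ≈ 1.96 × (10^(-2))^1.618 = 1.96 × 10^(-3.24)

(a) ≈ 1.618 (golden ratio); (b) |e_{n+1}| ≈ 1.138e-03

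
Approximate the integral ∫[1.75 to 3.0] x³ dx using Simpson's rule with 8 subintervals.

f(x) = x³
a = 1.75, b = 3.0, n = 8
h = (b - a)/n = 0.156250

Simpson's rule: (h/3)[f(x₀) + 4f(x₁) + 2f(x₂) + ... + f(xₙ)]

x_0 = 1.7500, f(x_0) = 5.359375, coefficient = 1
x_1 = 1.9062, f(x_1) = 6.926910, coefficient = 4
x_2 = 2.0625, f(x_2) = 8.773682, coefficient = 2
x_3 = 2.2188, f(x_3) = 10.922577, coefficient = 4
x_4 = 2.3750, f(x_4) = 13.396484, coefficient = 2
x_5 = 2.5312, f(x_5) = 16.218292, coefficient = 4
x_6 = 2.6875, f(x_6) = 19.410889, coefficient = 2
x_7 = 2.8438, f(x_7) = 22.997162, coefficient = 4
x_8 = 3.0000, f(x_8) = 27.000000, coefficient = 1

I ≈ (0.156250/3) × 343.781250 = 17.905273
Exact value: 17.905273
Error: 0.000000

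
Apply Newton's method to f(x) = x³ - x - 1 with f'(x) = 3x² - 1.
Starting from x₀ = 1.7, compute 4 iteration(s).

f(x) = x³ - x - 1
f'(x) = 3x² - 1
x₀ = 1.7

Newton-Raphson formula: x_{n+1} = x_n - f(x_n)/f'(x_n)

Iteration 1:
  f(1.700000) = 2.213000
  f'(1.700000) = 7.670000
  x_1 = 1.700000 - 2.213000/7.670000 = 1.411473
Iteration 2:
  f(1.411473) = 0.400544
  f'(1.411473) = 4.976770
  x_2 = 1.411473 - 0.400544/4.976770 = 1.330991
Iteration 3:
  f(1.330991) = 0.026907
  f'(1.330991) = 4.314608
  x_3 = 1.330991 - 0.026907/4.314608 = 1.324754
Iteration 4:
  f(1.324754) = 0.000155
  f'(1.324754) = 4.264922
  x_4 = 1.324754 - 0.000155/4.264922 = 1.324718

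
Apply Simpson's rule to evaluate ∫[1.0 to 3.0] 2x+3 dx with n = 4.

f(x) = 2x+3
a = 1.0, b = 3.0, n = 4
h = (b - a)/n = 0.500000

Simpson's rule: (h/3)[f(x₀) + 4f(x₁) + 2f(x₂) + ... + f(xₙ)]

x_0 = 1.0000, f(x_0) = 5.000000, coefficient = 1
x_1 = 1.5000, f(x_1) = 6.000000, coefficient = 4
x_2 = 2.0000, f(x_2) = 7.000000, coefficient = 2
x_3 = 2.5000, f(x_3) = 8.000000, coefficient = 4
x_4 = 3.0000, f(x_4) = 9.000000, coefficient = 1

I ≈ (0.500000/3) × 84.000000 = 14.000000
Exact value: 14.000000
Error: 0.000000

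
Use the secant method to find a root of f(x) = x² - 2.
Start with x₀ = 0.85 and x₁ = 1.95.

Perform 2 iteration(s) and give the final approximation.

f(x) = x² - 2
x₀ = 0.85, x₁ = 1.95

Secant formula: x_{n+1} = x_n - f(x_n)(x_n - x_{n-1})/(f(x_n) - f(x_{n-1}))

Iteration 1:
  f(0.850000) = -1.277500
  f(1.950000) = 1.802500
  x_2 = 1.950000 - 1.802500×(1.950000 - 0.850000)/(1.802500 - (-1.277500))
       = 1.306250
Iteration 2:
  f(1.950000) = 1.802500
  f(1.306250) = -0.293711
  x_3 = 1.306250 - (-0.293711)×(1.306250 - 1.950000)/(-0.293711 - 1.802500)
       = 1.396449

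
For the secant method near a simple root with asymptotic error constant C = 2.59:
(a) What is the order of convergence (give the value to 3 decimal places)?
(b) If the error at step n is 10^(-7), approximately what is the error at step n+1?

(a) Secant method has superlinear convergence with order φ = (1+√5)/2 ≈ 1.618.
    This means |e_{n+1}| ≈ C|e_n|^1.618.

(b) With |e_n| = 10^(-7) and C = 2.59:
    |e_{n+1}| ≈ 2.59 × (10^(-7))^1.618 = 2.59 × 10^(-11.33)

(a) ≈ 1.618 (golden ratio); (b) |e_{n+1}| ≈ 1.222e-11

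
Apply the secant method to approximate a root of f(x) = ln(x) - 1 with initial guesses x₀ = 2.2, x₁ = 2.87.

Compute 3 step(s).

f(x) = ln(x) - 1
x₀ = 2.2, x₁ = 2.87

Secant formula: x_{n+1} = x_n - f(x_n)(x_n - x_{n-1})/(f(x_n) - f(x_{n-1}))

Iteration 1:
  f(2.200000) = -0.211543
  f(2.870000) = 0.054312
  x_2 = 2.870000 - 0.054312×(2.870000 - 2.200000)/(0.054312 - (-0.211543))
       = 2.733124
Iteration 2:
  f(2.870000) = 0.054312
  f(2.733124) = 0.005445
  x_3 = 2.733124 - 0.005445×(2.733124 - 2.870000)/(0.005445 - 0.054312)
       = 2.717872
Iteration 3:
  f(2.733124) = 0.005445
  f(2.717872) = -0.000151
  x_4 = 2.717872 - (-0.000151)×(2.717872 - 2.733124)/(-0.000151 - 0.005445)
       = 2.718283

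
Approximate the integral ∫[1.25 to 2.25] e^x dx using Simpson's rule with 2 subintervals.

f(x) = e^x
a = 1.25, b = 2.25, n = 2
h = (b - a)/n = 0.500000

Simpson's rule: (h/3)[f(x₀) + 4f(x₁) + 2f(x₂) + ... + f(xₙ)]

x_0 = 1.2500, f(x_0) = 3.490343, coefficient = 1
x_1 = 1.7500, f(x_1) = 5.754603, coefficient = 4
x_2 = 2.2500, f(x_2) = 9.487736, coefficient = 1

I ≈ (0.500000/3) × 35.996489 = 5.999415
Exact value: 5.997393
Error: 0.002022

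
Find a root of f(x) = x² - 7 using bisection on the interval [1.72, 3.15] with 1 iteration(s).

f(x) = x² - 7
Initial interval: [1.72, 3.15]

Iteration 1:
  c_1 = (1.720000 + 3.150000)/2 = 2.435000
  f(c_1) = f(2.435000) = -1.070775
  f(a) × f(c) ≥ 0, new interval: [2.435000, 3.150000]

After 1 iteration(s), the approximation is c_1 = 2.435000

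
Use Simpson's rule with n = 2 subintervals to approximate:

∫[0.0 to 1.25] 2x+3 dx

f(x) = 2x+3
a = 0.0, b = 1.25, n = 2
h = (b - a)/n = 0.625000

Simpson's rule: (h/3)[f(x₀) + 4f(x₁) + 2f(x₂) + ... + f(xₙ)]

x_0 = 0.0000, f(x_0) = 3.000000, coefficient = 1
x_1 = 0.6250, f(x_1) = 4.250000, coefficient = 4
x_2 = 1.2500, f(x_2) = 5.500000, coefficient = 1

I ≈ (0.625000/3) × 25.500000 = 5.312500
Exact value: 5.312500
Error: 0.000000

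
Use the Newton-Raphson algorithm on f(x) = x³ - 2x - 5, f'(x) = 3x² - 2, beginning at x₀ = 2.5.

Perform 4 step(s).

f(x) = x³ - 2x - 5
f'(x) = 3x² - 2
x₀ = 2.5

Newton-Raphson formula: x_{n+1} = x_n - f(x_n)/f'(x_n)

Iteration 1:
  f(2.500000) = 5.625000
  f'(2.500000) = 16.750000
  x_1 = 2.500000 - 5.625000/16.750000 = 2.164179
Iteration 2:
  f(2.164179) = 0.807945
  f'(2.164179) = 12.051014
  x_2 = 2.164179 - 0.807945/12.051014 = 2.097135
Iteration 3:
  f(2.097135) = 0.028882
  f'(2.097135) = 11.193930
  x_3 = 2.097135 - 0.028882/11.193930 = 2.094555
Iteration 4:
  f(2.094555) = 0.000042
  f'(2.094555) = 11.161485
  x_4 = 2.094555 - 0.000042/11.161485 = 2.094551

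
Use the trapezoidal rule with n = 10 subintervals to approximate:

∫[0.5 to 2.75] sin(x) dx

f(x) = sin(x)
a = 0.5, b = 2.75, n = 10
h = (b - a)/n = 0.225000

Trapezoidal rule: (h/2)[f(x₀) + 2f(x₁) + 2f(x₂) + ... + f(xₙ)]

x_0 = 0.5000, f(x_0) = 0.479426, coefficient = 1
x_1 = 0.7250, f(x_1) = 0.663135, coefficient = 2
x_2 = 0.9500, f(x_2) = 0.813416, coefficient = 2
x_3 = 1.1750, f(x_3) = 0.922690, coefficient = 2
x_4 = 1.4000, f(x_4) = 0.985450, coefficient = 2
x_5 = 1.6250, f(x_5) = 0.998531, coefficient = 2
x_6 = 1.8500, f(x_6) = 0.961275, coefficient = 2
x_7 = 2.0750, f(x_7) = 0.875559, coefficient = 2
x_8 = 2.3000, f(x_8) = 0.745705, coefficient = 2
x_9 = 2.5250, f(x_9) = 0.578259, coefficient = 2
x_10 = 2.7500, f(x_10) = 0.381661, coefficient = 1

I ≈ (0.225000/2) × 15.949127 = 1.794277
Exact value: 1.801885
Error: 0.007608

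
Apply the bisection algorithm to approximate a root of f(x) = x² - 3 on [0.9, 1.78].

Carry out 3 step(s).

f(x) = x² - 3
Initial interval: [0.9, 1.78]

Iteration 1:
  c_1 = (0.900000 + 1.780000)/2 = 1.340000
  f(c_1) = f(1.340000) = -1.204400
  f(a) × f(c) ≥ 0, new interval: [1.340000, 1.780000]
Iteration 2:
  c_2 = (1.340000 + 1.780000)/2 = 1.560000
  f(c_2) = f(1.560000) = -0.566400
  f(a) × f(c) ≥ 0, new interval: [1.560000, 1.780000]
Iteration 3:
  c_3 = (1.560000 + 1.780000)/2 = 1.670000
  f(c_3) = f(1.670000) = -0.211100
  f(a) × f(c) ≥ 0, new interval: [1.670000, 1.780000]

After 3 iteration(s), the approximation is c_3 = 1.670000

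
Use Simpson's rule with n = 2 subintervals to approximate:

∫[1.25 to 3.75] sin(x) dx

f(x) = sin(x)
a = 1.25, b = 3.75, n = 2
h = (b - a)/n = 1.250000

Simpson's rule: (h/3)[f(x₀) + 4f(x₁) + 2f(x₂) + ... + f(xₙ)]

x_0 = 1.2500, f(x_0) = 0.948985, coefficient = 1
x_1 = 2.5000, f(x_1) = 0.598472, coefficient = 4
x_2 = 3.7500, f(x_2) = -0.571561, coefficient = 1

I ≈ (1.250000/3) × 2.771312 = 1.154713
Exact value: 1.135882
Error: 0.018832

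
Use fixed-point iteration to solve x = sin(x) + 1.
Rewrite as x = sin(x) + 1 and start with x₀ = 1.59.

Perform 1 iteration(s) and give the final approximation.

Equation: x = sin(x) + 1
Fixed-point form: x = sin(x) + 1
x₀ = 1.59

x_1 = g(1.590000) = 1.999816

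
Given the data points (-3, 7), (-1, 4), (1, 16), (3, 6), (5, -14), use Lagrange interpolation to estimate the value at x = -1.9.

Lagrange interpolation formula:
P(x) = Σ yᵢ × Lᵢ(x)
where Lᵢ(x) = Π_{j≠i} (x - xⱼ)/(xᵢ - xⱼ)

L_0(-1.9) = (-1.9 - (-1))/(-3 - (-1)) × (-1.9 - 1)/(-3 - 1) × (-1.9 - 3)/(-3 - 3) × (-1.9 - 5)/(-3 - 5) = 0.229802
L_1(-1.9) = (-1.9 - (-3))/(-1 - (-3)) × (-1.9 - 1)/(-1 - 1) × (-1.9 - 3)/(-1 - 3) × (-1.9 - 5)/(-1 - 5) = 1.123478
L_2(-1.9) = (-1.9 - (-3))/(1 - (-3)) × (-1.9 - (-1))/(1 - (-1)) × (-1.9 - 3)/(1 - 3) × (-1.9 - 5)/(1 - 5) = -0.522998
L_3(-1.9) = (-1.9 - (-3))/(3 - (-3)) × (-1.9 - (-1))/(3 - (-1)) × (-1.9 - 1)/(3 - 1) × (-1.9 - 5)/(3 - 5) = 0.206353
L_4(-1.9) = (-1.9 - (-3))/(5 - (-3)) × (-1.9 - (-1))/(5 - (-1)) × (-1.9 - 1)/(5 - 1) × (-1.9 - 3)/(5 - 3) = -0.036635

P(-1.9) = 7×L_0(-1.9) + 4×L_1(-1.9) + 16×L_2(-1.9) + 6×L_3(-1.9) + (-14)×L_4(-1.9)
P(-1.9) = -0.514435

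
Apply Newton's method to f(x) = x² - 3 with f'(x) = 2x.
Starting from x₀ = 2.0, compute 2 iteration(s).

f(x) = x² - 3
f'(x) = 2x
x₀ = 2.0

Newton-Raphson formula: x_{n+1} = x_n - f(x_n)/f'(x_n)

Iteration 1:
  f(2.000000) = 1.000000
  f'(2.000000) = 4.000000
  x_1 = 2.000000 - 1.000000/4.000000 = 1.750000
Iteration 2:
  f(1.750000) = 0.062500
  f'(1.750000) = 3.500000
  x_2 = 1.750000 - 0.062500/3.500000 = 1.732143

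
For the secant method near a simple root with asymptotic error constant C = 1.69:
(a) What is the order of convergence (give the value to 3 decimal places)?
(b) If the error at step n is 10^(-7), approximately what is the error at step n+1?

(a) Secant method has superlinear convergence with order φ = (1+√5)/2 ≈ 1.618.
    This means |e_{n+1}| ≈ C|e_n|^1.618.

(b) With |e_n| = 10^(-7) and C = 1.69:
    |e_{n+1}| ≈ 1.69 × (10^(-7))^1.618 = 1.69 × 10^(-11.33)

(a) ≈ 1.618 (golden ratio); (b) |e_{n+1}| ≈ 7.973e-12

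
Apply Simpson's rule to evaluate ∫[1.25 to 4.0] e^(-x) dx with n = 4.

f(x) = e^(-x)
a = 1.25, b = 4.0, n = 4
h = (b - a)/n = 0.687500

Simpson's rule: (h/3)[f(x₀) + 4f(x₁) + 2f(x₂) + ... + f(xₙ)]

x_0 = 1.2500, f(x_0) = 0.286505, coefficient = 1
x_1 = 1.9375, f(x_1) = 0.144064, coefficient = 4
x_2 = 2.6250, f(x_2) = 0.072440, coefficient = 2
x_3 = 3.3125, f(x_3) = 0.036425, coefficient = 4
x_4 = 4.0000, f(x_4) = 0.018316, coefficient = 1

I ≈ (0.687500/3) × 1.171655 = 0.268504
Exact value: 0.268189
Error: 0.000315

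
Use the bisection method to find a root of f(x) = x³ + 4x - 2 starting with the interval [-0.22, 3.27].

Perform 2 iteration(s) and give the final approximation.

f(x) = x³ + 4x - 2
Initial interval: [-0.22, 3.27]

Iteration 1:
  c_1 = (-0.220000 + 3.270000)/2 = 1.525000
  f(c_1) = f(1.525000) = 7.646578
  f(a) × f(c) < 0, new interval: [-0.220000, 1.525000]
Iteration 2:
  c_2 = (-0.220000 + 1.525000)/2 = 0.652500
  f(c_2) = f(0.652500) = 0.887806
  f(a) × f(c) < 0, new interval: [-0.220000, 0.652500]

After 2 iteration(s), the approximation is c_2 = 0.652500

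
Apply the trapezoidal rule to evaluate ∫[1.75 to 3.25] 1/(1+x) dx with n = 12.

f(x) = 1/(1+x)
a = 1.75, b = 3.25, n = 12
h = (b - a)/n = 0.125000

Trapezoidal rule: (h/2)[f(x₀) + 2f(x₁) + 2f(x₂) + ... + f(xₙ)]

x_0 = 1.7500, f(x_0) = 0.363636, coefficient = 1
x_1 = 1.8750, f(x_1) = 0.347826, coefficient = 2
x_2 = 2.0000, f(x_2) = 0.333333, coefficient = 2
x_3 = 2.1250, f(x_3) = 0.320000, coefficient = 2
x_4 = 2.2500, f(x_4) = 0.307692, coefficient = 2
x_5 = 2.3750, f(x_5) = 0.296296, coefficient = 2
x_6 = 2.5000, f(x_6) = 0.285714, coefficient = 2
x_7 = 2.6250, f(x_7) = 0.275862, coefficient = 2
x_8 = 2.7500, f(x_8) = 0.266667, coefficient = 2
x_9 = 2.8750, f(x_9) = 0.258065, coefficient = 2
x_10 = 3.0000, f(x_10) = 0.250000, coefficient = 2
x_11 = 3.1250, f(x_11) = 0.242424, coefficient = 2
x_12 = 3.2500, f(x_12) = 0.235294, coefficient = 1

I ≈ (0.125000/2) × 6.966690 = 0.435418
Exact value: 0.435318
Error: 0.000100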